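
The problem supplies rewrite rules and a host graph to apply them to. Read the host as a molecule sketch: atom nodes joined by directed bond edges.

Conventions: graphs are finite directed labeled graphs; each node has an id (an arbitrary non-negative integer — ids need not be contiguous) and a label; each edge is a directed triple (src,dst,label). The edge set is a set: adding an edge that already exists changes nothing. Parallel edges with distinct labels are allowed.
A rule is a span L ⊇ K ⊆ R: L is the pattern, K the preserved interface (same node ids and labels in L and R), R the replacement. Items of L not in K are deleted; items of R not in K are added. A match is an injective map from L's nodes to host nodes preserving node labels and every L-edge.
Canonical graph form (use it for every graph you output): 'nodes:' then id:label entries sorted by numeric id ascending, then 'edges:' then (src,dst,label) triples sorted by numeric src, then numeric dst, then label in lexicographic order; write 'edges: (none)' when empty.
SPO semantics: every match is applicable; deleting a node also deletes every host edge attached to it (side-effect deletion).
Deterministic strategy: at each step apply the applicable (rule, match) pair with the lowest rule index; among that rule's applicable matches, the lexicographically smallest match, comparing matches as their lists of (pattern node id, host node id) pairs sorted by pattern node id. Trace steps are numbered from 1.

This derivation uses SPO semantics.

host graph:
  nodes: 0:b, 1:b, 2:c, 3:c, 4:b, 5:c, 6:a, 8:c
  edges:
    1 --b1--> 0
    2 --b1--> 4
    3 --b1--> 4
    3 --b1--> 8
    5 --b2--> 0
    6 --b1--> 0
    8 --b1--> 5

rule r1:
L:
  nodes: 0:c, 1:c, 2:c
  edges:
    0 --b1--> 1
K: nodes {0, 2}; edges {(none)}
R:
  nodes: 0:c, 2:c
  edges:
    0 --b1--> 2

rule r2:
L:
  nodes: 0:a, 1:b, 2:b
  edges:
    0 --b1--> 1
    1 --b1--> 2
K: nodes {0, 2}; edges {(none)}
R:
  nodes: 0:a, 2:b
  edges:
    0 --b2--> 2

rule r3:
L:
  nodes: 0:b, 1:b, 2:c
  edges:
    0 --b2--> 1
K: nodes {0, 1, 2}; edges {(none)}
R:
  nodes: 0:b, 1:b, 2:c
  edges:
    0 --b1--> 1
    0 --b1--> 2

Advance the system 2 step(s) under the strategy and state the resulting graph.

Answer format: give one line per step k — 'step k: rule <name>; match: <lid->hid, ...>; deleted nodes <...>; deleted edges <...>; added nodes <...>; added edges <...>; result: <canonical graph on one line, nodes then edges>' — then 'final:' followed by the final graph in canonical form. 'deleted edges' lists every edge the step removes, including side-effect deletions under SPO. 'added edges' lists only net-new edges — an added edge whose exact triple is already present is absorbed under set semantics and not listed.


step 1: rule r1; match: 0->3, 1->8, 2->2; deleted nodes 8; deleted edges (3,8,b1); (8,5,b1); added nodes (none); added edges (3,2,b1); result: nodes: 0:b, 1:b, 2:c, 3:c, 4:b, 5:c, 6:a edges: (1,0,b1); (2,4,b1); (3,2,b1); (3,4,b1); (5,0,b2); (6,0,b1)
step 2: rule r1; match: 0->3, 1->2, 2->5; deleted nodes 2; deleted edges (2,4,b1); (3,2,b1); added nodes (none); added edges (3,5,b1); result: nodes: 0:b, 1:b, 3:c, 4:b, 5:c, 6:a edges: (1,0,b1); (3,4,b1); (3,5,b1); (5,0,b2); (6,0,b1)
final:
nodes: 0:b, 1:b, 3:c, 4:b, 5:c, 6:a
edges: (1,0,b1); (3,4,b1); (3,5,b1); (5,0,b2); (6,0,b1)


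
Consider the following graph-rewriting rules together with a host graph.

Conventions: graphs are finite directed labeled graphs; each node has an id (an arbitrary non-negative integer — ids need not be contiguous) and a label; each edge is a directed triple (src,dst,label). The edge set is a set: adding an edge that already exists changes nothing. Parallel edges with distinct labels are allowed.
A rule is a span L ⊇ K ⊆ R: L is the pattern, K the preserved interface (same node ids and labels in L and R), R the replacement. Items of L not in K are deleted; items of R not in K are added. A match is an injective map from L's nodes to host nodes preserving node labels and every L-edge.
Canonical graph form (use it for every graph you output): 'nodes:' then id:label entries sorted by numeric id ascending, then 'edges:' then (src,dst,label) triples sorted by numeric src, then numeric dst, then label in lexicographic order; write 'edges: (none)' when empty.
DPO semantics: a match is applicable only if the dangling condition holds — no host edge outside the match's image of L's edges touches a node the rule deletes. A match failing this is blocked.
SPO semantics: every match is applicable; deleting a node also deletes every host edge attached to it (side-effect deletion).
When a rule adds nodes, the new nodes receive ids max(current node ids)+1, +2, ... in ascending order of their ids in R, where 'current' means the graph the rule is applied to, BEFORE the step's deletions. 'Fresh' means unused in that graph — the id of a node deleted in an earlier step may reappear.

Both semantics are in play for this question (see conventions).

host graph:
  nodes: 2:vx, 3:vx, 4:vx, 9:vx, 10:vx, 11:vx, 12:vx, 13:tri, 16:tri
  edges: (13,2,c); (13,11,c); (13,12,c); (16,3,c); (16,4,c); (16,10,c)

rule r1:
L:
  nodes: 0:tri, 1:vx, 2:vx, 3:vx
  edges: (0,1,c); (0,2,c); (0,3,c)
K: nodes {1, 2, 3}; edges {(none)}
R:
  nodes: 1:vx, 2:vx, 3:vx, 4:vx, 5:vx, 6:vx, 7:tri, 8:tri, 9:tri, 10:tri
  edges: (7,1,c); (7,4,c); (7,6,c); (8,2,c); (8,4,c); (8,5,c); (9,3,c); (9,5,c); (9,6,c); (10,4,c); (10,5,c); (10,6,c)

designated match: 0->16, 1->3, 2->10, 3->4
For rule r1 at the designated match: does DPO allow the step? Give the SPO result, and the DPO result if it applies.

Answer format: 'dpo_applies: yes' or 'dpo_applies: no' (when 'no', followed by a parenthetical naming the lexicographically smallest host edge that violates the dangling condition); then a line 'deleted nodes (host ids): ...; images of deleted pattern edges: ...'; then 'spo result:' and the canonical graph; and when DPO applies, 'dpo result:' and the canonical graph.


dpo_applies: yes
deleted nodes (host ids): 16; images of deleted pattern edges: (16,3,c); (16,4,c); (16,10,c)
spo result:
nodes: 2:vx, 3:vx, 4:vx, 9:vx, 10:vx, 11:vx, 12:vx, 13:tri, 17:vx, 18:vx, 19:vx, 20:tri, 21:tri, 22:tri, 23:tri
edges: (13,2,c); (13,11,c); (13,12,c); (20,3,c); (20,17,c); (20,19,c); (21,10,c); (21,17,c); (21,18,c); (22,4,c); (22,18,c); (22,19,c); (23,17,c); (23,18,c); (23,19,c)
dpo result:
nodes: 2:vx, 3:vx, 4:vx, 9:vx, 10:vx, 11:vx, 12:vx, 13:tri, 17:vx, 18:vx, 19:vx, 20:tri, 21:tri, 22:tri, 23:tri
edges: (13,2,c); (13,11,c); (13,12,c); (20,3,c); (20,17,c); (20,19,c); (21,10,c); (21,17,c); (21,18,c); (22,4,c); (22,18,c); (22,19,c); (23,17,c); (23,18,c); (23,19,c)


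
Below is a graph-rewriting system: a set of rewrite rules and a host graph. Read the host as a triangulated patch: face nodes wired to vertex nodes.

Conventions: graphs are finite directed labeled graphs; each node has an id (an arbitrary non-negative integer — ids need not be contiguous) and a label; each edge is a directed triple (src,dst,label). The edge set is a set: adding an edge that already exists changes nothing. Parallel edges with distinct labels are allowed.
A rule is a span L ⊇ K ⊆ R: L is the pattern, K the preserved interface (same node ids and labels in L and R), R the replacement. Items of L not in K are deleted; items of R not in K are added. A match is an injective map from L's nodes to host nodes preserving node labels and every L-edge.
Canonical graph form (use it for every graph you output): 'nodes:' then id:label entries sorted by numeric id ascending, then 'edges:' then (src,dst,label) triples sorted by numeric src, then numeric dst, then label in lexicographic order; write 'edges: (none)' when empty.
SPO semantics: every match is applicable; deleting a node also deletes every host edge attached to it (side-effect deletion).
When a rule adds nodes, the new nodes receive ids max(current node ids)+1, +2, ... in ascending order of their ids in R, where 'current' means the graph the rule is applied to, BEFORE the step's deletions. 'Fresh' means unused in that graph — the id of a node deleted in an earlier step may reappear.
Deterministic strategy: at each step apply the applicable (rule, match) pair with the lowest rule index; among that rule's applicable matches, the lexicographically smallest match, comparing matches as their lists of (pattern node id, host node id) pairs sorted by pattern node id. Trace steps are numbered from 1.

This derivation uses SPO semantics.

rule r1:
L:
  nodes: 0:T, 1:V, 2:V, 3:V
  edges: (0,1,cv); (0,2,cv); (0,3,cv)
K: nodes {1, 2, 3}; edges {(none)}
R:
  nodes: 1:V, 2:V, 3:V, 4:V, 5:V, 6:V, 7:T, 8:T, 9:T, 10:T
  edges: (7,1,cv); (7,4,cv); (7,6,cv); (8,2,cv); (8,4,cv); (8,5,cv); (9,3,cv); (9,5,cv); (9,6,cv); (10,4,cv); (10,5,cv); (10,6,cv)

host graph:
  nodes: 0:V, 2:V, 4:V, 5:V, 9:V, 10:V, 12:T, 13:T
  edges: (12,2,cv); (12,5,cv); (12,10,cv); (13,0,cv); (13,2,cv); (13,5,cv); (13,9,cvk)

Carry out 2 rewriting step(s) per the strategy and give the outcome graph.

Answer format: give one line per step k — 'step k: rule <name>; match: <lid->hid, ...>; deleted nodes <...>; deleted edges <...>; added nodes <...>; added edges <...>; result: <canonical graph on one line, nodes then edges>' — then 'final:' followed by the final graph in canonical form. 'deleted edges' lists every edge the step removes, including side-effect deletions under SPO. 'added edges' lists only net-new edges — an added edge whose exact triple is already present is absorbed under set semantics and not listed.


step 1: rule r1; match: 0->12, 1->2, 2->5, 3->10; deleted nodes 12; deleted edges (12,2,cv); (12,5,cv); (12,10,cv); added nodes 14, 15, 16, 17, 18, 19, 20; added edges (17,2,cv); (17,14,cv); (17,16,cv); (18,5,cv); (18,14,cv); (18,15,cv); (19,10,cv); (19,15,cv); (19,16,cv); (20,14,cv); (20,15,cv); (20,16,cv); result: nodes: 0:V, 2:V, 4:V, 5:V, 9:V, 10:V, 13:T, 14:V, 15:V, 16:V, 17:T, 18:T, 19:T, 20:T edges: (13,0,cv); (13,2,cv); (13,5,cv); (13,9,cvk); (17,2,cv); (17,14,cv); (17,16,cv); (18,5,cv); (18,14,cv); (18,15,cv); (19,10,cv); (19,15,cv); (19,16,cv); (20,14,cv); (20,15,cv); (20,16,cv)
step 2: rule r1; match: 0->13, 1->0, 2->2, 3->5; deleted nodes 13; deleted edges (13,0,cv); (13,2,cv); (13,5,cv); (13,9,cvk); added nodes 21, 22, 23, 24, 25, 26, 27; added edges (24,0,cv); (24,21,cv); (24,23,cv); (25,2,cv); (25,21,cv); (25,22,cv); (26,5,cv); (26,22,cv); (26,23,cv); (27,21,cv); (27,22,cv); (27,23,cv); result: nodes: 0:V, 2:V, 4:V, 5:V, 9:V, 10:V, 14:V, 15:V, 16:V, 17:T, 18:T, 19:T, 20:T, 21:V, 22:V, 23:V, 24:T, 25:T, 26:T, 27:T edges: (17,2,cv); (17,14,cv); (17,16,cv); (18,5,cv); (18,14,cv); (18,15,cv); (19,10,cv); (19,15,cv); (19,16,cv); (20,14,cv); (20,15,cv); (20,16,cv); (24,0,cv); (24,21,cv); (24,23,cv); (25,2,cv); (25,21,cv); (25,22,cv); (26,5,cv); (26,22,cv); (26,23,cv); (27,21,cv); (27,22,cv); (27,23,cv)
final:
nodes: 0:V, 2:V, 4:V, 5:V, 9:V, 10:V, 14:V, 15:V, 16:V, 17:T, 18:T, 19:T, 20:T, 21:V, 22:V, 23:V, 24:T, 25:T, 26:T, 27:T
edges: (17,2,cv); (17,14,cv); (17,16,cv); (18,5,cv); (18,14,cv); (18,15,cv); (19,10,cv); (19,15,cv); (19,16,cv); (20,14,cv); (20,15,cv); (20,16,cv); (24,0,cv); (24,21,cv); (24,23,cv); (25,2,cv); (25,21,cv); (25,22,cv); (26,5,cv); (26,22,cv); (26,23,cv); (27,21,cv); (27,22,cv); (27,23,cv)


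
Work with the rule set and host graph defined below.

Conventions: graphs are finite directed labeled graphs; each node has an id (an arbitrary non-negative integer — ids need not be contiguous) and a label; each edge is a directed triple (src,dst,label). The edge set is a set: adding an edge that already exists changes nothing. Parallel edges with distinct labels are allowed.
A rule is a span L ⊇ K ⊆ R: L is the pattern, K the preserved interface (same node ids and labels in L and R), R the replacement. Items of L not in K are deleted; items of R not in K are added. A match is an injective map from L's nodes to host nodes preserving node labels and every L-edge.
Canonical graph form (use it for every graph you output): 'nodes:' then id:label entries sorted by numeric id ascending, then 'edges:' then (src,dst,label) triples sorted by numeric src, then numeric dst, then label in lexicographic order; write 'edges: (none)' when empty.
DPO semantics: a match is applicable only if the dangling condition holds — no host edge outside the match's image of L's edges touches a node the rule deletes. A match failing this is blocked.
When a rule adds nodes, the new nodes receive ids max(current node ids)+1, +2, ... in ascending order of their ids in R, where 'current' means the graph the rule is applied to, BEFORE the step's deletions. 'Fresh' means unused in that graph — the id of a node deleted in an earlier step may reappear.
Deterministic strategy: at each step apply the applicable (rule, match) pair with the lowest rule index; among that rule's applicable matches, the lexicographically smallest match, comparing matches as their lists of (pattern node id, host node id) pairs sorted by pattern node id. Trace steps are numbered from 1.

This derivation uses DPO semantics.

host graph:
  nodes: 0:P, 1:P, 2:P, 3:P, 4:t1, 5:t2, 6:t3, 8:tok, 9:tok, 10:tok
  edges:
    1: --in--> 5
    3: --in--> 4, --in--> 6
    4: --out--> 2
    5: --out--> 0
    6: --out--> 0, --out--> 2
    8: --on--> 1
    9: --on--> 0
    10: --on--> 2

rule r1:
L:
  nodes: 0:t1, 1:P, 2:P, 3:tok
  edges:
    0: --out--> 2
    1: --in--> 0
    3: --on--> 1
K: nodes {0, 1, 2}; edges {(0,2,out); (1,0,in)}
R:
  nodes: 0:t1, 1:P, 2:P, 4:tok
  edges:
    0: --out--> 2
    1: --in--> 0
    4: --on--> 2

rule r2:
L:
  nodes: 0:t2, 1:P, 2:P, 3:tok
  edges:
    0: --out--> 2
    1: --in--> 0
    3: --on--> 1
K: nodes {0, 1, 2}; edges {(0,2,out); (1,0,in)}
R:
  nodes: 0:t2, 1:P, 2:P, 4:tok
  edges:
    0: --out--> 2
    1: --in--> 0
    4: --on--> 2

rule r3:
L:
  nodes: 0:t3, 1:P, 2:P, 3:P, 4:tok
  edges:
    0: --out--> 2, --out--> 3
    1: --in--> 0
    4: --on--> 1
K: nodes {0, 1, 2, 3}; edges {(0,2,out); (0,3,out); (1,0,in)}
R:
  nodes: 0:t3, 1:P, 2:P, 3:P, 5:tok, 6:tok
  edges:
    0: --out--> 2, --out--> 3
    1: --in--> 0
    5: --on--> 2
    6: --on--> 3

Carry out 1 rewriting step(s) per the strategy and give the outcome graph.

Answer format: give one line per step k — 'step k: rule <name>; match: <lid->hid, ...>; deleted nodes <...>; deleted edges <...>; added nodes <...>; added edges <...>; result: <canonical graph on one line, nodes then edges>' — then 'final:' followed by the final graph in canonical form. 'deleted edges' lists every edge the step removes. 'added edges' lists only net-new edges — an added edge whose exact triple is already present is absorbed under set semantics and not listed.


step 1: rule r2; match: 0->5, 1->1, 2->0, 3->8; deleted nodes 8; deleted edges (8,1,on); added nodes 11; added edges (11,0,on); result: nodes: 0:P, 1:P, 2:P, 3:P, 4:t1, 5:t2, 6:t3, 9:tok, 10:tok, 11:tok edges: (1,5,in); (3,4,in); (3,6,in); (4,2,out); (5,0,out); (6,0,out); (6,2,out); (9,0,on); (10,2,on); (11,0,on)
final:
nodes: 0:P, 1:P, 2:P, 3:P, 4:t1, 5:t2, 6:t3, 9:tok, 10:tok, 11:tok
edges: (1,5,in); (3,4,in); (3,6,in); (4,2,out); (5,0,out); (6,0,out); (6,2,out); (9,0,on); (10,2,on); (11,0,on)


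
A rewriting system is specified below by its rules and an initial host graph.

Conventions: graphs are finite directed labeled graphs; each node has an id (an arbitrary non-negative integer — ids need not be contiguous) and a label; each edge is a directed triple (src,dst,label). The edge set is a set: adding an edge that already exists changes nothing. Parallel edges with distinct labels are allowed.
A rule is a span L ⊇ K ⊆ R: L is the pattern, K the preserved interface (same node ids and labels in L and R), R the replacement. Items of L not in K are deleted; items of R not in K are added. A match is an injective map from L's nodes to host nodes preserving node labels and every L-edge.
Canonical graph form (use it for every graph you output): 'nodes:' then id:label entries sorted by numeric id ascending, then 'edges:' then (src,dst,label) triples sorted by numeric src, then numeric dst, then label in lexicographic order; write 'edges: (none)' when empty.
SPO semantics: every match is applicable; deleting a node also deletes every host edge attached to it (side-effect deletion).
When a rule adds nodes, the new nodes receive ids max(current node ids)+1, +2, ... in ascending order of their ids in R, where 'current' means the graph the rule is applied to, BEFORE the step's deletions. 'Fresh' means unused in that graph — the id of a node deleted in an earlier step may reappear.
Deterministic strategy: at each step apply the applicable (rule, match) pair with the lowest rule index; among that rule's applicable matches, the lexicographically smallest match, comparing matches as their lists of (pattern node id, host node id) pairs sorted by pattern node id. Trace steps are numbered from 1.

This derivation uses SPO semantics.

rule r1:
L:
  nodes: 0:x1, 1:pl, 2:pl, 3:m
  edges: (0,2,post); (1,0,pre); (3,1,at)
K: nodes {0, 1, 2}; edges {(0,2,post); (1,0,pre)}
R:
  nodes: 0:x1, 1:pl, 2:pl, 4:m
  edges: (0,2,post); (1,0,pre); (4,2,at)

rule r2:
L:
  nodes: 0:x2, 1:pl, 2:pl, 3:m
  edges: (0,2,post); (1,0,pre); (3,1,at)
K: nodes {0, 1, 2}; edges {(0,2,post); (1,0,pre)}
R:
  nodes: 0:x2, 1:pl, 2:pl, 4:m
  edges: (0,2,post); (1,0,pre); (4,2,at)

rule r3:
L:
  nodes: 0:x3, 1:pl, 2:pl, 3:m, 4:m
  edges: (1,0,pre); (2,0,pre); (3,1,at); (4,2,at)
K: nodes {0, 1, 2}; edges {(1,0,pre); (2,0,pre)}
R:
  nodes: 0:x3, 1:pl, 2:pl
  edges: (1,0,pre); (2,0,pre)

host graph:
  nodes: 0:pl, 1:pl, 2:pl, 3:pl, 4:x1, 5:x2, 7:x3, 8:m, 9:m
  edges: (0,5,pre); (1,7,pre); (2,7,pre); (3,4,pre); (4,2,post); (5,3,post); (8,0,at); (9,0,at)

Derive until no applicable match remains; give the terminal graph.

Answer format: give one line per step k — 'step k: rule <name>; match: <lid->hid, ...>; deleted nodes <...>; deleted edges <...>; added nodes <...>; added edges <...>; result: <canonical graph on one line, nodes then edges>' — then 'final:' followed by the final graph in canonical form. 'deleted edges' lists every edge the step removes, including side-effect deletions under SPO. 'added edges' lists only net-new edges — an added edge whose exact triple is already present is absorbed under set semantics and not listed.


step 1: rule r2; match: 0->5, 1->0, 2->3, 3->8; deleted nodes 8; deleted edges (8,0,at); added nodes 10; added edges (10,3,at); result: nodes: 0:pl, 1:pl, 2:pl, 3:pl, 4:x1, 5:x2, 7:x3, 9:m, 10:m edges: (0,5,pre); (1,7,pre); (2,7,pre); (3,4,pre); (4,2,post); (5,3,post); (9,0,at); (10,3,at)
step 2: rule r1; match: 0->4, 1->3, 2->2, 3->10; deleted nodes 10; deleted edges (10,3,at); added nodes 11; added edges (11,2,at); result: nodes: 0:pl, 1:pl, 2:pl, 3:pl, 4:x1, 5:x2, 7:x3, 9:m, 11:m edges: (0,5,pre); (1,7,pre); (2,7,pre); (3,4,pre); (4,2,post); (5,3,post); (9,0,at); (11,2,at)
step 3: rule r2; match: 0->5, 1->0, 2->3, 3->9; deleted nodes 9; deleted edges (9,0,at); added nodes 12; added edges (12,3,at); result: nodes: 0:pl, 1:pl, 2:pl, 3:pl, 4:x1, 5:x2, 7:x3, 11:m, 12:m edges: (0,5,pre); (1,7,pre); (2,7,pre); (3,4,pre); (4,2,post); (5,3,post); (11,2,at); (12,3,at)
step 4: rule r1; match: 0->4, 1->3, 2->2, 3->12; deleted nodes 12; deleted edges (12,3,at); added nodes 13; added edges (13,2,at); result: nodes: 0:pl, 1:pl, 2:pl, 3:pl, 4:x1, 5:x2, 7:x3, 11:m, 13:m edges: (0,5,pre); (1,7,pre); (2,7,pre); (3,4,pre); (4,2,post); (5,3,post); (11,2,at); (13,2,at)
final:
nodes: 0:pl, 1:pl, 2:pl, 3:pl, 4:x1, 5:x2, 7:x3, 11:m, 13:m
edges: (0,5,pre); (1,7,pre); (2,7,pre); (3,4,pre); (4,2,post); (5,3,post); (11,2,at); (13,2,at)


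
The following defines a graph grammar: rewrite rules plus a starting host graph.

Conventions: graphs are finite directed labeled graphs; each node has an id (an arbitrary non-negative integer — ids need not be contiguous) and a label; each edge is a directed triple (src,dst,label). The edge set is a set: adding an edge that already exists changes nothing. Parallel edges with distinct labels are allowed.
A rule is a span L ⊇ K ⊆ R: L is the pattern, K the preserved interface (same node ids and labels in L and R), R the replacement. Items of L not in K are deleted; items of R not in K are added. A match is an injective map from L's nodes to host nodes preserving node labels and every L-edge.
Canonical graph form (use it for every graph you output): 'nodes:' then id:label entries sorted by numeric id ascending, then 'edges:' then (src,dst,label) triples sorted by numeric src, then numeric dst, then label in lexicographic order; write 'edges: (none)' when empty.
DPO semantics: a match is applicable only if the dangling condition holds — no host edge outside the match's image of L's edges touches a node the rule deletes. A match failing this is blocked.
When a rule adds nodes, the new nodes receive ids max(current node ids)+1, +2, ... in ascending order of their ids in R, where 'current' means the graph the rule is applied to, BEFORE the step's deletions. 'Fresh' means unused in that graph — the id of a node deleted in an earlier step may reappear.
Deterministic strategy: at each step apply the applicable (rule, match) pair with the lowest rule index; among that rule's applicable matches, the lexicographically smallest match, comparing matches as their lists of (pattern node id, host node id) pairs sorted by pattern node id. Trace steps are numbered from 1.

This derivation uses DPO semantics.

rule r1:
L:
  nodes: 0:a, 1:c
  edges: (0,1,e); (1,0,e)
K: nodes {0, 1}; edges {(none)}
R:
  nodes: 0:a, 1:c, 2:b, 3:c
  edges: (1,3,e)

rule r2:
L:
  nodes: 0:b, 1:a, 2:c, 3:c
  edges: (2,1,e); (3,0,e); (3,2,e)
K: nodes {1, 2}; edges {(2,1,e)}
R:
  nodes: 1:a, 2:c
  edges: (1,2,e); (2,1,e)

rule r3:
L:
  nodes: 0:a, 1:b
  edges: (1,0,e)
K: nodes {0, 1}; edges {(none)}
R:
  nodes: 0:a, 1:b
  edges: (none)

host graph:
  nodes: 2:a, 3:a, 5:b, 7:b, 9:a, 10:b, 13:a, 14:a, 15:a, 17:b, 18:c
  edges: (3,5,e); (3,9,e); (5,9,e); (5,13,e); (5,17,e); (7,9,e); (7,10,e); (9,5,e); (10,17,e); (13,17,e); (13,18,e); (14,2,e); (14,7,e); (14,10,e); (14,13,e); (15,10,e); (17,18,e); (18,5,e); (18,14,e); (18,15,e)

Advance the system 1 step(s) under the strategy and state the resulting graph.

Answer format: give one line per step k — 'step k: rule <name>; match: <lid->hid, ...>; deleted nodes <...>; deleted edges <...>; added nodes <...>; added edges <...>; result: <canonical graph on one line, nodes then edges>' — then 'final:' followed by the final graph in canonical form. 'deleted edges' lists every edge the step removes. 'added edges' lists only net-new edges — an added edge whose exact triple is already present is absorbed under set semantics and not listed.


step 1: rule r3; match: 0->9, 1->5; deleted nodes (none); deleted edges (5,9,e); added nodes (none); added edges (none); result: nodes: 2:a, 3:a, 5:b, 7:b, 9:a, 10:b, 13:a, 14:a, 15:a, 17:b, 18:c edges: (3,5,e); (3,9,e); (5,13,e); (5,17,e); (7,9,e); (7,10,e); (9,5,e); (10,17,e); (13,17,e); (13,18,e); (14,2,e); (14,7,e); (14,10,e); (14,13,e); (15,10,e); (17,18,e); (18,5,e); (18,14,e); (18,15,e)
final:
nodes: 2:a, 3:a, 5:b, 7:b, 9:a, 10:b, 13:a, 14:a, 15:a, 17:b, 18:c
edges: (3,5,e); (3,9,e); (5,13,e); (5,17,e); (7,9,e); (7,10,e); (9,5,e); (10,17,e); (13,17,e); (13,18,e); (14,2,e); (14,7,e); (14,10,e); (14,13,e); (15,10,e); (17,18,e); (18,5,e); (18,14,e); (18,15,e)


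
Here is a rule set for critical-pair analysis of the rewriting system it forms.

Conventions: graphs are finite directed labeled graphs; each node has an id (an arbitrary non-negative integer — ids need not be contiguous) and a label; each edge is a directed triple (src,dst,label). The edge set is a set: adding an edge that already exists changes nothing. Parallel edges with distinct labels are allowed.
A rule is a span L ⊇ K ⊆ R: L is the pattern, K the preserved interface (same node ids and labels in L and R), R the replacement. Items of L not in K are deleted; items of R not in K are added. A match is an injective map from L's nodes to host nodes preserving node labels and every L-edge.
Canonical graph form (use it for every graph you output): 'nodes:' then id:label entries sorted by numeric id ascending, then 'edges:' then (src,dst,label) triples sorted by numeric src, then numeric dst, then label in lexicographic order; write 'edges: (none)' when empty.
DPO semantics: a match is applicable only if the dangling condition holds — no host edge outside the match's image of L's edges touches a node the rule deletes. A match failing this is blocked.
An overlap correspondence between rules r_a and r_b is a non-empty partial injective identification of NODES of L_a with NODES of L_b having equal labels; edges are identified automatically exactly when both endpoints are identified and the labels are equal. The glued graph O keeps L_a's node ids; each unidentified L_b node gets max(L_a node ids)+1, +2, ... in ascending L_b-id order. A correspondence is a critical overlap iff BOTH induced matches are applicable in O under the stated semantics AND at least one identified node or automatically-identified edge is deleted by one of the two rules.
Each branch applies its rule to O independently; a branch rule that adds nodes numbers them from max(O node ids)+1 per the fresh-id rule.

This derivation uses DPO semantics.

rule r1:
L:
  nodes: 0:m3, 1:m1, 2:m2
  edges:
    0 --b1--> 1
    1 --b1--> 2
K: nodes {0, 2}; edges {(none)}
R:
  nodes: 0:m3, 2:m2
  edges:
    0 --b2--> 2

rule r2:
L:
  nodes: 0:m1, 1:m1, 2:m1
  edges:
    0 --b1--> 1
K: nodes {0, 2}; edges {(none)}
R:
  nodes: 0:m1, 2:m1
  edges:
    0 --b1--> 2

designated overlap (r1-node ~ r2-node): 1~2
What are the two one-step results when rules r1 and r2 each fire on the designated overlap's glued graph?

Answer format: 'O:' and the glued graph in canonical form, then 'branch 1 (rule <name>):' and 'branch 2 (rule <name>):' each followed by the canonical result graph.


O:
nodes: 0:m3, 1:m1, 2:m2, 3:m1, 4:m1
edges: (0,1,b1); (1,2,b1); (3,4,b1)
branch 1 (rule r1):
nodes: 0:m3, 2:m2, 3:m1, 4:m1
edges: (0,2,b2); (3,4,b1)
branch 2 (rule r2):
nodes: 0:m3, 1:m1, 2:m2, 3:m1
edges: (0,1,b1); (1,2,b1); (3,1,b1)


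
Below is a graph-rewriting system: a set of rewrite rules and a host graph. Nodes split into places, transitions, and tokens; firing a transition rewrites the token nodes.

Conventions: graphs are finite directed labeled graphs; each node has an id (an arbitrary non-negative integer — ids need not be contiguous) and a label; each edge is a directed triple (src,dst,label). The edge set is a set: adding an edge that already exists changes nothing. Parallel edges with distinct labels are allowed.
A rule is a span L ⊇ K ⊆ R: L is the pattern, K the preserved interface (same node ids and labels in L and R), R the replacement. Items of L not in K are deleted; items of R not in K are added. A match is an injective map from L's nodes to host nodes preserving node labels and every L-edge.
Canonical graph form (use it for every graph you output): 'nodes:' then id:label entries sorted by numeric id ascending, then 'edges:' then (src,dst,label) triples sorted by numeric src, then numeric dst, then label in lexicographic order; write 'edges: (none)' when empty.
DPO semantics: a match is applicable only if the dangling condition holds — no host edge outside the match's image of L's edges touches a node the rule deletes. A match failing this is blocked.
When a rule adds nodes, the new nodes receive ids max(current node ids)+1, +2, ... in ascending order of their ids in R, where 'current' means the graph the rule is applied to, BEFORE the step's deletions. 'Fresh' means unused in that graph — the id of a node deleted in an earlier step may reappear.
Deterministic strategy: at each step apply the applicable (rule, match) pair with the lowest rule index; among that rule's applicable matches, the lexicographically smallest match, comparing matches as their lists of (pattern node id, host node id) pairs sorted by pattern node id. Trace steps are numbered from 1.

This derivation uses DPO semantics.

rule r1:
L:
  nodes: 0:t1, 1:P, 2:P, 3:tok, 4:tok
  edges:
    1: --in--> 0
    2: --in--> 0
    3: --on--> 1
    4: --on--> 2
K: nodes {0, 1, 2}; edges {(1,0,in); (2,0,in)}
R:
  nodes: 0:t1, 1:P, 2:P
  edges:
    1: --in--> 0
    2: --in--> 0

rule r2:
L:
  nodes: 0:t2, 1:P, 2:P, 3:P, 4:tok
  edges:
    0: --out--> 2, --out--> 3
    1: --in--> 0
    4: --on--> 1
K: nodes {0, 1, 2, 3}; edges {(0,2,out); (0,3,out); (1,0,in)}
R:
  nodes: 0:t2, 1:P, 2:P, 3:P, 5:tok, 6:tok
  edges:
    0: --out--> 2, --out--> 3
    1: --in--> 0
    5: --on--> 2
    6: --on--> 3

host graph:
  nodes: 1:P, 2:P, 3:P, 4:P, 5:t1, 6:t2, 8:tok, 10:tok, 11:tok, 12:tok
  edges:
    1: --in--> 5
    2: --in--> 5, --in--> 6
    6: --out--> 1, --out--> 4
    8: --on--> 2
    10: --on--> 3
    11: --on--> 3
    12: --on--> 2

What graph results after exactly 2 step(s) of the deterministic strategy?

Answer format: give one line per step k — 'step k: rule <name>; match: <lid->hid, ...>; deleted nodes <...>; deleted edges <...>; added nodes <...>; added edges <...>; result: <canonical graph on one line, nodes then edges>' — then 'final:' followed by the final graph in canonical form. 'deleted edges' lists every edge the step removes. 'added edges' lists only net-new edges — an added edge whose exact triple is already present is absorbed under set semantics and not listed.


step 1: rule r2; match: 0->6, 1->2, 2->1, 3->4, 4->8; deleted nodes 8; deleted edges (8,2,on); added nodes 13, 14; added edges (13,1,on); (14,4,on); result: nodes: 1:P, 2:P, 3:P, 4:P, 5:t1, 6:t2, 10:tok, 11:tok, 12:tok, 13:tok, 14:tok edges: (1,5,in); (2,5,in); (2,6,in); (6,1,out); (6,4,out); (10,3,on); (11,3,on); (12,2,on); (13,1,on); (14,4,on)
step 2: rule r1; match: 0->5, 1->1, 2->2, 3->13, 4->12; deleted nodes 12, 13; deleted edges (12,2,on); (13,1,on); added nodes (none); added edges (none); result: nodes: 1:P, 2:P, 3:P, 4:P, 5:t1, 6:t2, 10:tok, 11:tok, 14:tok edges: (1,5,in); (2,5,in); (2,6,in); (6,1,out); (6,4,out); (10,3,on); (11,3,on); (14,4,on)
final:
nodes: 1:P, 2:P, 3:P, 4:P, 5:t1, 6:t2, 10:tok, 11:tok, 14:tok
edges: (1,5,in); (2,5,in); (2,6,in); (6,1,out); (6,4,out); (10,3,on); (11,3,on); (14,4,on)


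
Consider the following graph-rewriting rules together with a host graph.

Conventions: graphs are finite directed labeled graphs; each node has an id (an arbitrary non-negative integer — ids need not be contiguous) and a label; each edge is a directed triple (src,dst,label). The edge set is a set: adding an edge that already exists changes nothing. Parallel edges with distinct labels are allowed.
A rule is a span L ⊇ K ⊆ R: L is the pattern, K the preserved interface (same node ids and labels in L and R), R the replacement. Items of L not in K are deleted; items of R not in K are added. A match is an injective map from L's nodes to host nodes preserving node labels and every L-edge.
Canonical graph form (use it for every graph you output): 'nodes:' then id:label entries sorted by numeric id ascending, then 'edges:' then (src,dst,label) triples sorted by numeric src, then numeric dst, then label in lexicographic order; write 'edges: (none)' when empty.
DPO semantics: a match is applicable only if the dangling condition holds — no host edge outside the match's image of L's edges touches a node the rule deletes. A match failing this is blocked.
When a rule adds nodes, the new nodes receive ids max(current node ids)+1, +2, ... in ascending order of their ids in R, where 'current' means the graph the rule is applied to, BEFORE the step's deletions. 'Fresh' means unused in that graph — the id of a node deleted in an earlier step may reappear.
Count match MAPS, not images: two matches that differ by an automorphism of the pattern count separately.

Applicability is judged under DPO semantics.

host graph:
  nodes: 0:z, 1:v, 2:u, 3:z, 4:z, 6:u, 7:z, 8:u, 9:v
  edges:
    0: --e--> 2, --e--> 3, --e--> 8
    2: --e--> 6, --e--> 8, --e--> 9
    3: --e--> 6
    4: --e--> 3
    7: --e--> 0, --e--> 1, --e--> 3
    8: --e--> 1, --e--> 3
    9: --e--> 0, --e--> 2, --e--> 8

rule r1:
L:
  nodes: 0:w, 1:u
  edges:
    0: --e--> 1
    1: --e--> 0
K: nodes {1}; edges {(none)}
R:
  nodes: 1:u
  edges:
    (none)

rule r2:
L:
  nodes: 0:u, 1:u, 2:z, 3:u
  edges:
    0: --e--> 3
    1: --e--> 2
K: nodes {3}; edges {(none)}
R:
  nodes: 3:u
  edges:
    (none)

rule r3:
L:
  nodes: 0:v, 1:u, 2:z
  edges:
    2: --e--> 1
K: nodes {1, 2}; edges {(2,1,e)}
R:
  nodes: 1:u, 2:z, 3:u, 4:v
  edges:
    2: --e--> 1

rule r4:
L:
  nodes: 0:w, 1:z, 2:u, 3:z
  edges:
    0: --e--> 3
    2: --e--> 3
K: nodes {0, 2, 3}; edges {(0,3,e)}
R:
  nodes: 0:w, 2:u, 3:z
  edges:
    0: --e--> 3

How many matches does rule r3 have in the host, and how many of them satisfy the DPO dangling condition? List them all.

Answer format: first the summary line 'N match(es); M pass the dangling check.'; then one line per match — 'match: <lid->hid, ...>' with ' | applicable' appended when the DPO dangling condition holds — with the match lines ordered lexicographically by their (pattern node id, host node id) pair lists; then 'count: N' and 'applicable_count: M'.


6 match(es); 0 pass the dangling check.
match: 0->1, 1->2, 2->0
match: 0->1, 1->6, 2->3
match: 0->1, 1->8, 2->0
match: 0->9, 1->2, 2->0
match: 0->9, 1->6, 2->3
match: 0->9, 1->8, 2->0
count: 6
applicable_count: 0


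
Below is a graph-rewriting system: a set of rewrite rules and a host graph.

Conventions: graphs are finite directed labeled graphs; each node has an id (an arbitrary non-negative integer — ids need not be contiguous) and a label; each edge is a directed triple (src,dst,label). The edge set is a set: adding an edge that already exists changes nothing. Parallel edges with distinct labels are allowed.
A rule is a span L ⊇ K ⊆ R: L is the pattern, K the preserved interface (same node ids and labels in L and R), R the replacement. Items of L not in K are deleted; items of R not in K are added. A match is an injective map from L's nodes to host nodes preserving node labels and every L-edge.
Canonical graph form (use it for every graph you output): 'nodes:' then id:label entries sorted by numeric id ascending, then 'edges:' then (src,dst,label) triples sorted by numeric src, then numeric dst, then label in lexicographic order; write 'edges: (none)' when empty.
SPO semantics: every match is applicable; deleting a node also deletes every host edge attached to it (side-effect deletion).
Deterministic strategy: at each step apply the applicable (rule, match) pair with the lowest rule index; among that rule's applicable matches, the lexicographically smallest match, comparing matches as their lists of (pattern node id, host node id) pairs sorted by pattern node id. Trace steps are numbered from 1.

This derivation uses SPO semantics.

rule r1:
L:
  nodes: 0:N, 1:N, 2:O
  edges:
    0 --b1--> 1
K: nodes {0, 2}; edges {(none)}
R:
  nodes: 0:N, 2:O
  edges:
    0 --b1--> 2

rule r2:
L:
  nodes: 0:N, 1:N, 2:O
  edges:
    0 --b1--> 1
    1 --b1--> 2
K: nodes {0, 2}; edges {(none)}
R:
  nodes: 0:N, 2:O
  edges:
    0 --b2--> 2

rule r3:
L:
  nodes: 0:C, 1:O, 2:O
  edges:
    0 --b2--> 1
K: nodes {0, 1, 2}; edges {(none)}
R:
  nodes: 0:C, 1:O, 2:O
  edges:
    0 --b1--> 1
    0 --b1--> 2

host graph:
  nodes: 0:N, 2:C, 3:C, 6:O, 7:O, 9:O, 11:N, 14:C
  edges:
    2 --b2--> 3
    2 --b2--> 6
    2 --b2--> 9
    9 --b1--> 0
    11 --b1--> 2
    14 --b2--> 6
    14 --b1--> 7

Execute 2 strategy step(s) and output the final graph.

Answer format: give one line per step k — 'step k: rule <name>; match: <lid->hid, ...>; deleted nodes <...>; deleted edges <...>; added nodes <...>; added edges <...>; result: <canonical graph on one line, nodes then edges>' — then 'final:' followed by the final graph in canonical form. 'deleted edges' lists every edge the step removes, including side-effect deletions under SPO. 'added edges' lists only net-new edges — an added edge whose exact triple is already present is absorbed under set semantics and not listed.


step 1: rule r3; match: 0->2, 1->6, 2->7; deleted nodes (none); deleted edges (2,6,b2); added nodes (none); added edges (2,6,b1); (2,7,b1); result: nodes: 0:N, 2:C, 3:C, 6:O, 7:O, 9:O, 11:N, 14:C edges: (2,3,b2); (2,6,b1); (2,7,b1); (2,9,b2); (9,0,b1); (11,2,b1); (14,6,b2); (14,7,b1)
step 2: rule r3; match: 0->2, 1->9, 2->6; deleted nodes (none); deleted edges (2,9,b2); added nodes (none); added edges (2,9,b1); result: nodes: 0:N, 2:C, 3:C, 6:O, 7:O, 9:O, 11:N, 14:C edges: (2,3,b2); (2,6,b1); (2,7,b1); (2,9,b1); (9,0,b1); (11,2,b1); (14,6,b2); (14,7,b1)
final:
nodes: 0:N, 2:C, 3:C, 6:O, 7:O, 9:O, 11:N, 14:C
edges: (2,3,b2); (2,6,b1); (2,7,b1); (2,9,b1); (9,0,b1); (11,2,b1); (14,6,b2); (14,7,b1)


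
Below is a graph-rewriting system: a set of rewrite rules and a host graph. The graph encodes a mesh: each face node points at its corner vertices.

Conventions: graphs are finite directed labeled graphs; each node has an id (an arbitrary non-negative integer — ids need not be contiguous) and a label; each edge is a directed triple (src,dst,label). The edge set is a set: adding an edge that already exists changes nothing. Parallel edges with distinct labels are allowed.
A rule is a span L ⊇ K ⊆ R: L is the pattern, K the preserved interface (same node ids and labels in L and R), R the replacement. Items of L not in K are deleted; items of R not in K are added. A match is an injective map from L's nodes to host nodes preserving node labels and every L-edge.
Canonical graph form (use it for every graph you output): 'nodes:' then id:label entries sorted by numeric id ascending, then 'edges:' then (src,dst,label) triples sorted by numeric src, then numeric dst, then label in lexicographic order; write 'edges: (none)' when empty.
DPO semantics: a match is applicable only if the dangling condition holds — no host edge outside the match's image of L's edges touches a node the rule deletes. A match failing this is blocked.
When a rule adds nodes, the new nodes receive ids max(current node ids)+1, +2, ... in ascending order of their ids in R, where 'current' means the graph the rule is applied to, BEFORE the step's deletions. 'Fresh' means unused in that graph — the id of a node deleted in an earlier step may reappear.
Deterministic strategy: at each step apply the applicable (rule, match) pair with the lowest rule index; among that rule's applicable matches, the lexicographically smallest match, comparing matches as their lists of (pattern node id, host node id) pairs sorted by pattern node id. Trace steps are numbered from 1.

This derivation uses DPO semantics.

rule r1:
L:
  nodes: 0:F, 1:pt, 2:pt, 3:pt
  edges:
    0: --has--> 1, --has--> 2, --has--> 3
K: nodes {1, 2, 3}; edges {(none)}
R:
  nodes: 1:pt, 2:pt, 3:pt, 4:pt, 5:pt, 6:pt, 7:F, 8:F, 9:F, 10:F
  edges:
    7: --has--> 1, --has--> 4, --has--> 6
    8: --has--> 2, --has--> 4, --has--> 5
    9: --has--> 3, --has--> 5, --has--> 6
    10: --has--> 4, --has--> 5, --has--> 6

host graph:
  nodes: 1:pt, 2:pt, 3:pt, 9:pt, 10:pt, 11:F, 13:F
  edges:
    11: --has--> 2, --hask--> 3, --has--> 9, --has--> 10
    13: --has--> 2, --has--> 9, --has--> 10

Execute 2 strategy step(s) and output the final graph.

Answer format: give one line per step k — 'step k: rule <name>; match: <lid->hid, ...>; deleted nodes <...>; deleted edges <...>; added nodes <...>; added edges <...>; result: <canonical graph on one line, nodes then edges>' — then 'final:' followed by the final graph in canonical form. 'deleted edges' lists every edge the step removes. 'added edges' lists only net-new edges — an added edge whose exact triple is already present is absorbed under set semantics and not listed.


step 1: rule r1; match: 0->13, 1->2, 2->9, 3->10; deleted nodes 13; deleted edges (13,2,has); (13,9,has); (13,10,has); added nodes 14, 15, 16, 17, 18, 19, 20; added edges (17,2,has); (17,14,has); (17,16,has); (18,9,has); (18,14,has); (18,15,has); (19,10,has); (19,15,has); (19,16,has); (20,14,has); (20,15,has); (20,16,has); result: nodes: 1:pt, 2:pt, 3:pt, 9:pt, 10:pt, 11:F, 14:pt, 15:pt, 16:pt, 17:F, 18:F, 19:F, 20:F edges: (11,2,has); (11,3,hask); (11,9,has); (11,10,has); (17,2,has); (17,14,has); (17,16,has); (18,9,has); (18,14,has); (18,15,has); (19,10,has); (19,15,has); (19,16,has); (20,14,has); (20,15,has); (20,16,has)
step 2: rule r1; match: 0->17, 1->2, 2->14, 3->16; deleted nodes 17; deleted edges (17,2,has); (17,14,has); (17,16,has); added nodes 21, 22, 23, 24, 25, 26, 27; added edges (24,2,has); (24,21,has); (24,23,has); (25,14,has); (25,21,has); (25,22,has); (26,16,has); (26,22,has); (26,23,has); (27,21,has); (27,22,has); (27,23,has); result: nodes: 1:pt, 2:pt, 3:pt, 9:pt, 10:pt, 11:F, 14:pt, 15:pt, 16:pt, 18:F, 19:F, 20:F, 21:pt, 22:pt, 23:pt, 24:F, 25:F, 26:F, 27:F edges: (11,2,has); (11,3,hask); (11,9,has); (11,10,has); (18,9,has); (18,14,has); (18,15,has); (19,10,has); (19,15,has); (19,16,has); (20,14,has); (20,15,has); (20,16,has); (24,2,has); (24,21,has); (24,23,has); (25,14,has); (25,21,has); (25,22,has); (26,16,has); (26,22,has); (26,23,has); (27,21,has); (27,22,has); (27,23,has)
final:
nodes: 1:pt, 2:pt, 3:pt, 9:pt, 10:pt, 11:F, 14:pt, 15:pt, 16:pt, 18:F, 19:F, 20:F, 21:pt, 22:pt, 23:pt, 24:F, 25:F, 26:F, 27:F
edges: (11,2,has); (11,3,hask); (11,9,has); (11,10,has); (18,9,has); (18,14,has); (18,15,has); (19,10,has); (19,15,has); (19,16,has); (20,14,has); (20,15,has); (20,16,has); (24,2,has); (24,21,has); (24,23,has); (25,14,has); (25,21,has); (25,22,has); (26,16,has); (26,22,has); (26,23,has); (27,21,has); (27,22,has); (27,23,has)
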